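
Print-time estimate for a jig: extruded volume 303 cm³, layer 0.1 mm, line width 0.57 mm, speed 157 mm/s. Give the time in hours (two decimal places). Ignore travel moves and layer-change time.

9.41 hours

Line area: 0.1 × 0.57 → 0.057 mm².
Path length: 303000 mm³ / 0.057 mm² → 5315789.5 mm.
Time extruding: 5315789.5 / 157 → 33858.5 s.
Converting: 33858.5 s = 9.41 hours.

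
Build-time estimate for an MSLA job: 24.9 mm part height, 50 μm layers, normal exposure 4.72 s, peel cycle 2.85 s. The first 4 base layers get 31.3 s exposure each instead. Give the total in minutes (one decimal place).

64.6 minutes

Layer count = ceil(24.9 / 0.05) = 498.
Burn-in layers: 4 × (31.3 + 2.85) → 136.6 s.
Remaining layers: 494 × (4.72 + 2.85) → 3739.58 s.
Total = 136.6 + 3739.58 = 3876.18 s = 64.6 minutes.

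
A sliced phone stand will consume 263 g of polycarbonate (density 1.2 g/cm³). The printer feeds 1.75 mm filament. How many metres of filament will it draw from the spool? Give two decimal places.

91.12 m

Volume = 263 g / 1.2 g·cm⁻³ = 219.1667 cm³ = 219166.7 mm³.
Cross-section of 1.75 mm filament: π·(1.75/2)² = 2.4053 mm².
L = V/A = 219166.7/2.4053 = 91118.24 mm → 91.12 m.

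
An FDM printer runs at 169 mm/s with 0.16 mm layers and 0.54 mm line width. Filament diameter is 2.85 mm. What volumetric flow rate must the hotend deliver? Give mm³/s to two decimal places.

A = 0.16 × 0.54, so 0.0864 mm².
Volumetric flow = 169 × 0.0864 = 14.60 mm³/s.

14.60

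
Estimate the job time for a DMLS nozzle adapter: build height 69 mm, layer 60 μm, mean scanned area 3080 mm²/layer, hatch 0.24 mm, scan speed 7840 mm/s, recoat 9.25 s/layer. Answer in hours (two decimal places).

Layers = ⌈69/0.06⌉ = 1150.
Hatch length per layer: 3080 / 0.24 → 12833.3 mm.
Laser time per layer = 12833.3 / 7840, so 1.6369 s.
Time per layer = 1.6369 + 9.25, so 10.8869 s.
Build time = 1150 × 10.8869 = 12519.935 s = 3.48 hours.

3.48 hours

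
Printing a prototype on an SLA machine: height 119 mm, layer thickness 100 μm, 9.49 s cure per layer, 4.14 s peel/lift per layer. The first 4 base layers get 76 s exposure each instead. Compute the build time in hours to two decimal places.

Number of layers: 119 / 0.1 → 1190 (rounded up).
Base layers: 4 × (76 + 4.14) → 320.56 s.
Regular layers = 1186 × (9.49 + 4.14) = 16165.18 s.
Sum: 320.56 + 16165.18 = 16485.74 s → 4.58 hours.

4.58 hours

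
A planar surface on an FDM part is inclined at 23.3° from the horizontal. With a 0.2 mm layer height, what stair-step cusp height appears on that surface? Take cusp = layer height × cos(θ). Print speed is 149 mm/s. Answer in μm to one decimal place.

Cusp = layer height × cos(23.3°) = 0.2 × 0.9184 = 0.18368 mm = 183.7 μm.

183.7 μm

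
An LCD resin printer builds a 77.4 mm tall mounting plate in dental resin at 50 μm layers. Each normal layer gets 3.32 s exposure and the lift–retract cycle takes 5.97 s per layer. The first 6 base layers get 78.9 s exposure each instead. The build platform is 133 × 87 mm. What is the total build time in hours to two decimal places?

4.12 hours

Layers = ⌈77.4/0.05⌉ = 1548.
Burn-in layers: 6 × (78.9 + 5.97) → 509.22 s.
Normal layers = 1542 × (3.32 + 5.97) = 14325.18 s.
Sum: 509.22 + 14325.18 = 14834.4 s → 4.12 hours.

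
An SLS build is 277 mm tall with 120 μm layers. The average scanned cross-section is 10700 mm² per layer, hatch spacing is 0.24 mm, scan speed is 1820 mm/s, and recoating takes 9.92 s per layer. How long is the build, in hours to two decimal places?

Layers = ⌈277/0.12⌉ = 2309.
Scan path per layer = 10700 / 0.24, so 44583.3 mm.
Laser time per layer: 44583.3 / 1820 → 24.4963 s.
Per-layer time = 24.4963 + 9.92, so 34.4163 s.
2309 layers × 34.4163 s/layer = 79467.2367 s, i.e. 22.07 hours.

22.07 hours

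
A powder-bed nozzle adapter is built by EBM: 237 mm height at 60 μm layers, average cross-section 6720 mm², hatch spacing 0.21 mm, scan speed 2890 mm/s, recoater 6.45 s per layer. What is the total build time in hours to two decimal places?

19.23 hours

Layer count = ceil(237 / 0.06) = 3950.
Scan path per layer: 6720 / 0.21 → 32000 mm.
Scan time per layer = 32000 / 2890 = 11.0727 s.
Layer cycle: 11.0727 + 6.45 → 17.5227 s.
3950 layers × 17.5227 s/layer = 69214.665 s, i.e. 19.23 hours.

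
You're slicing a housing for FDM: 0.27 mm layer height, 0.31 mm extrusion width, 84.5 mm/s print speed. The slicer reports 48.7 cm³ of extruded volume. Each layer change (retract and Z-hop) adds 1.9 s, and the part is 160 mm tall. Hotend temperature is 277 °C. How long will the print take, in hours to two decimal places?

2.23 hours

Extrusion cross-section = 0.27 × 0.31 = 0.0837 mm².
Total extruded path = 48700/0.0837 = 581839.9 mm.
Time extruding = 581839.9 / 84.5 = 6885.7 s.
Layers = ⌈160/0.27⌉ = 593.
Z-hop total = 593 × 1.9 = 1126.7 s.
Altogether 6885.7 + 1126.7 = 8012.4 s, i.e. 2.23 hours.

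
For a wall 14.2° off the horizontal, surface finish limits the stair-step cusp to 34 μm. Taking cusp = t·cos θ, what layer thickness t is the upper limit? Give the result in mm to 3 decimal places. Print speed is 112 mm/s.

cos(14.2°) = 0.9694; t_max = 0.034/0.9694 = 0.035 mm.

0.035 mm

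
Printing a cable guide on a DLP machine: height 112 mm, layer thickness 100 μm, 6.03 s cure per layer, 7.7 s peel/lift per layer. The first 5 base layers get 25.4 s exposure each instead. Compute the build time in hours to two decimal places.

4.30 hours

Layers = ⌈112/0.1⌉ = 1120.
Base layers = 5 × (25.4 + 7.7) = 165.5 s.
Remaining layers: 1115 × (6.03 + 7.7) → 15308.95 s.
Sum: 165.5 + 15308.95 = 15474.45 s → 4.30 hours.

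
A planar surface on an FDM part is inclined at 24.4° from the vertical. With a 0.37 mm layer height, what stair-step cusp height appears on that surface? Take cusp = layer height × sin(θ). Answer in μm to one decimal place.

152.8 μm

sin(24.4°) = 0.4131, so cusp = 0.37 × 0.4131 = 0.152847 mm → 152.8 μm.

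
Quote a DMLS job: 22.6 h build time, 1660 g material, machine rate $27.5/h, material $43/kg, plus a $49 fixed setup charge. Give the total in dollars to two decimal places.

$741.88

Machine-time cost: 27.5 × 22.6 → $621.50.
Material charge = 43 × 1660/1000 = $71.38.
Adding setup: 621.50 + 71.38 + 49 → $741.88.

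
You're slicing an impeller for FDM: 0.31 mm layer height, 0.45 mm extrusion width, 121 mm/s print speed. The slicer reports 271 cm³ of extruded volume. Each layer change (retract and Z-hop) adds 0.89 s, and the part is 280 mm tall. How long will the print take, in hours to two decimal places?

4.68 hours

Line area = 0.31 × 0.45 = 0.1395 mm².
Toolpath length = 271 cm³ / 0.1395 mm² = 271000 / 0.1395 = 1942652.3 mm.
Time extruding: 1942652.3 / 121 → 16055 s.
Number of layers: 280 / 0.31 → 904 (rounded up).
Non-print overhead: 904 × 0.89 → 804.56 s.
Altogether 16055 + 804.56 = 16859.56 s, i.e. 4.68 hours.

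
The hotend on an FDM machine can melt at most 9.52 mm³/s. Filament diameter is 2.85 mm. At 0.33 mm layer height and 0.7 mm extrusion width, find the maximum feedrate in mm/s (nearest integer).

41 mm/s

Extrusion cross-section: 0.33 × 0.7 → 0.231 mm².
v_max = Q/A = 9.52/0.231 = 41.21 mm/s → 41 mm/s.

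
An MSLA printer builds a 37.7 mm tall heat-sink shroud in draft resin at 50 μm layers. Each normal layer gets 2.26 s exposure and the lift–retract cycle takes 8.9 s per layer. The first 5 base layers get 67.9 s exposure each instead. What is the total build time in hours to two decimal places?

2.43 hours

Number of layers: 37.7 / 0.05 → 754 (rounded up).
Bottom layers = 5 × (67.9 + 8.9), so 384 s.
Normal layers = 749 × (2.26 + 8.9), so 8358.84 s.
Total = 384 + 8358.84 = 8742.84 s = 2.43 hours.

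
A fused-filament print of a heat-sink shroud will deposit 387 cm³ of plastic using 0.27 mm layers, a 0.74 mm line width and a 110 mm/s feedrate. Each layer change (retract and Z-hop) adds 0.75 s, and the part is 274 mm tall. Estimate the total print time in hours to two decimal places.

5.10 hours

Extrusion cross-section: 0.27 × 0.74 → 0.1998 mm².
Path length: 387000 mm³ / 0.1998 mm² → 1936936.9 mm.
Time extruding: 1936936.9 / 110 → 17608.5 s.
Number of layers: 274 / 0.27 → 1015 (rounded up).
Z-hop total = 1015 × 0.75, so 761.25 s.
Total = 17608.5 + 761.25 = 18369.75 s = 5.10 hours.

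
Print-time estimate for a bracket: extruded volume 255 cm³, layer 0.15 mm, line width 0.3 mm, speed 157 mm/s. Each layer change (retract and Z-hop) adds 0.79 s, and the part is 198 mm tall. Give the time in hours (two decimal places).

10.32 hours

Line area: 0.15 × 0.3 → 0.045 mm².
Path length: 255000 mm³ / 0.045 mm² → 5666666.7 mm.
Time extruding: 5666666.7 / 157 → 36093.4 s.
Number of layers: 198 / 0.15 → 1320 (rounded up).
Non-print overhead: 1320 × 0.79 → 1042.8 s.
Altogether 36093.4 + 1042.8 = 37136.2 s, i.e. 10.32 hours.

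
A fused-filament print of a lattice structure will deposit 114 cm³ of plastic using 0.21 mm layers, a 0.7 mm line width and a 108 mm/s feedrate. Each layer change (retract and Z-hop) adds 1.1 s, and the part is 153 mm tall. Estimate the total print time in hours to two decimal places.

Line area = 0.21 × 0.7 = 0.147 mm².
Total extruded path = 114000/0.147 = 775510.2 mm.
Print-move time = 775510.2 / 108, so 7180.7 s.
Layer count = ceil(153 / 0.21) = 729.
Layer-change overhead = 729 × 1.1 = 801.9 s.
Total = 7180.7 + 801.9 = 7982.6 s = 2.22 hours.

2.22 hours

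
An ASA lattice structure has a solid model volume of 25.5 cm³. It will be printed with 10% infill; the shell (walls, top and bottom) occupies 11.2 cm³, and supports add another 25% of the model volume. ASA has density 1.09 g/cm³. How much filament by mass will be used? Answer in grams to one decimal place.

Interior volume: 25.5 − 11.2 → 14.3 cm³.
Deposited infill = 0.10 × 14.3 = 1.43 cm³.
Support: 0.25 × 25.5 → 6.375 cm³.
Total printed volume: 11.2 + 1.43 + 6.375 → 19.005 cm³.
Mass = 19.005 × 1.09 = 20.71545 g.

20.7 g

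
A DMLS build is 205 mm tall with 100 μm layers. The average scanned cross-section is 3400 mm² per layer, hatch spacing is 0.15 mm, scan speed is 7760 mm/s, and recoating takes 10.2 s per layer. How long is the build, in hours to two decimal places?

7.47 hours

Layer count = ceil(205 / 0.1) = 2050.
Hatch length per layer: 3400 / 0.15 → 22666.7 mm.
Laser time per layer = 22666.7 / 7760 = 2.921 s.
Per-layer time = 2.921 + 10.2, so 13.121 s.
Build time = 2050 × 13.121 = 26898.05 s = 7.47 hours.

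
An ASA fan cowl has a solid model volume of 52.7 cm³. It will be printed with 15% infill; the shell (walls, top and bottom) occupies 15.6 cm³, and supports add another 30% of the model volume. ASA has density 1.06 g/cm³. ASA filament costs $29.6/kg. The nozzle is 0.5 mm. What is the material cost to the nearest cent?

Interior volume: 52.7 − 15.6 → 37.1 cm³.
Deposited infill = 0.15 × 37.1 = 5.565 cm³.
Support = 0.30 × 52.7 = 15.81 cm³.
Total extruded: 15.6 + 5.565 + 15.81 → 36.975 cm³.
Mass: 36.975 × 1.06 → 39.1935 g.
Cost = 39.1935 g / 1000 × $29.6/kg = $1.16.

$1.16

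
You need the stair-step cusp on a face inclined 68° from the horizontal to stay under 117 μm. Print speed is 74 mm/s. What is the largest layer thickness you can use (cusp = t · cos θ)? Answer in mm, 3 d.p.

0.312 mm

Layer height = cusp / cos(68°) = 0.117 / 0.3746 = 0.312 mm.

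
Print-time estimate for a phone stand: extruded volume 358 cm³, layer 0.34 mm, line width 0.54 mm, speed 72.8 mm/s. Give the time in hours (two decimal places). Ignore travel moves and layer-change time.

Extrusion cross-section = 0.34 × 0.54, so 0.1836 mm².
Path length: 358000 mm³ / 0.1836 mm² → 1949891.1 mm.
Print-move time = 1949891.1 / 72.8, so 26784.2 s.
That's 26784.2 s → 7.44 hours.

7.44 hours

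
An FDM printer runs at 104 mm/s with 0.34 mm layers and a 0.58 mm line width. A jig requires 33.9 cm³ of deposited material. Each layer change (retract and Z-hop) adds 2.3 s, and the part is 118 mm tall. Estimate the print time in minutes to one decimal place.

Extrusion cross-section = 0.34 × 0.58 = 0.1972 mm².
Toolpath length = 33.9 cm³ / 0.1972 mm² = 33900 / 0.1972 = 171906.7 mm.
Time extruding = 171906.7 / 104 = 1652.9 s.
Number of layers: 118 / 0.34 → 348 (rounded up).
Z-hop total = 348 × 2.3 = 800.4 s.
Total = 1652.9 + 800.4 = 2453.3 s = 40.9 minutes.

40.9 minutes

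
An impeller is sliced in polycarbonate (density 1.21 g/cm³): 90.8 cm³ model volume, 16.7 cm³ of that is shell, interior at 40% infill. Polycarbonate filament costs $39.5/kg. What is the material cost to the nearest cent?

Interior volume = 90.8 − 16.7 = 74.1 cm³.
Deposited infill: 0.40 × 74.1 → 29.64 cm³.
Deposited volume = 16.7 + 29.64, so 46.34 cm³.
Mass = 46.34 × 1.21, so 56.0714 g.
At $39.5/kg: 56.0714/1000 × 39.5 = $2.21.

$2.21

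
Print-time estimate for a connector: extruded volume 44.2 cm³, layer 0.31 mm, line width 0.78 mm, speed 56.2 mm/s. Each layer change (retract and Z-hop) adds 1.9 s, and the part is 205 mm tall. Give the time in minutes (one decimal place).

75.2 minutes

Extrusion cross-section = 0.31 × 0.78, so 0.2418 mm².
Path length: 44200 mm³ / 0.2418 mm² → 182795.7 mm.
Time extruding = 182795.7 / 56.2 = 3252.6 s.
Number of layers: 205 / 0.31 → 662 (rounded up).
Layer-change overhead = 662 × 1.9 = 1257.8 s.
Total = 3252.6 + 1257.8 = 4510.4 s = 75.2 minutes.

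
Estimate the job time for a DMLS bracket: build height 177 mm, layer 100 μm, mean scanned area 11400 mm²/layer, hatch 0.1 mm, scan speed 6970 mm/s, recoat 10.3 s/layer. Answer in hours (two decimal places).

13.11 hours

Layers = ⌈177/0.1⌉ = 1770.
Hatch length per layer = 11400 / 0.1, so 114000 mm.
Per-layer scan time: 114000 / 6970 → 16.3558 s.
Layer cycle = 16.3558 + 10.3, so 26.6558 s.
1770 layers × 26.6558 s/layer = 47180.766 s, i.e. 13.11 hours.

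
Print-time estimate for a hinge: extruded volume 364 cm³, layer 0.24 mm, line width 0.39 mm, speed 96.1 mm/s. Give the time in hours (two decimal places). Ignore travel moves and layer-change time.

Line area = 0.24 × 0.39, so 0.0936 mm².
Toolpath length = 364 cm³ / 0.0936 mm² = 364000 / 0.0936 = 3888888.9 mm.
Print-move time: 3888888.9 / 96.1 → 40467.1 s.
40467.1 s = 11.24 hours.

11.24 hours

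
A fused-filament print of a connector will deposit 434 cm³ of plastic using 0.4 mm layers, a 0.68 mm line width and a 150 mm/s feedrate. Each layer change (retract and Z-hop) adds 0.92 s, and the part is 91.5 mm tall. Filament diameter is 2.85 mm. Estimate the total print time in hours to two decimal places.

3.01 hours

Bead cross-section = 0.4 × 0.68 = 0.272 mm².
Total extruded path = 434000/0.272 = 1595588.2 mm.
Print-move time: 1595588.2 / 150 → 10637.3 s.
Layers = ⌈91.5/0.4⌉ = 229.
Z-hop total: 229 × 0.92 → 210.68 s.
Altogether 10637.3 + 210.68 = 10847.98 s, i.e. 3.01 hours.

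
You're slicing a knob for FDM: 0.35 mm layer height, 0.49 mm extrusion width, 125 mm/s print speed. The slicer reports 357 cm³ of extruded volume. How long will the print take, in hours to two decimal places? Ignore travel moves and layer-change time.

4.63 hours

Bead cross-section: 0.35 × 0.49 → 0.1715 mm².
Total extruded path = 357000/0.1715 = 2081632.7 mm.
Time extruding = 2081632.7 / 125, so 16653.1 s.
In the requested units: 16653.1 s = 4.63 hours.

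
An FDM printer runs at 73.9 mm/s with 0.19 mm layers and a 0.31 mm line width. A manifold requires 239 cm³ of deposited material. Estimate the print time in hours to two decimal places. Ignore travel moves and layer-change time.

15.25 hours

Line area: 0.19 × 0.31 → 0.0589 mm².
Path length: 239000 mm³ / 0.0589 mm² → 4057725 mm.
Time extruding = 4057725 / 73.9 = 54908.3 s.
That's 54908.3 s → 15.25 hours.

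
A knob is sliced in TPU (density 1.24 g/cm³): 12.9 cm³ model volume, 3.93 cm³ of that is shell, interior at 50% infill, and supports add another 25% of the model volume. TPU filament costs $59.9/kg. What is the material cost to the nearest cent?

$0.86

Infill region = 12.9 − 3.93, so 8.97 cm³.
Infill volume = 0.50 × 8.97 = 4.485 cm³.
Support = 0.25 × 12.9 = 3.225 cm³.
Total printed volume: 3.93 + 4.485 + 3.225 → 11.64 cm³.
Mass = 11.64 × 1.24 = 14.4336 g.
Cost = 14.4336 g / 1000 × $59.9/kg = $0.86.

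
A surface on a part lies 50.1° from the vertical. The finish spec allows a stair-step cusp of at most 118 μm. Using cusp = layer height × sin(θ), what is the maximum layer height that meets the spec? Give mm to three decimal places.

Layer height = cusp / sin(50.1°) = 0.118 / 0.7672 = 0.154 mm.

0.154 mm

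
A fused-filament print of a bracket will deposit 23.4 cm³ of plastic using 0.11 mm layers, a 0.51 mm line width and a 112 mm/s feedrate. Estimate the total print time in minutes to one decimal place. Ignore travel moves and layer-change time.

62.1 minutes

Bead cross-section = 0.11 × 0.51 = 0.0561 mm².
Total extruded path = 23400/0.0561 = 417112.3 mm.
Extrusion time = 417112.3 / 112 = 3724.2 s.
In the requested units: 3724.2 s = 62.1 minutes.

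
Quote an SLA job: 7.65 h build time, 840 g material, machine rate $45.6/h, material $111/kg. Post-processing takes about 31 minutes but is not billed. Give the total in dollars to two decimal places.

$442.08

Machine-time cost = 45.6 × 7.65 = $348.84.
Material charge: 111 × 840/1000 → $93.24.
Total = 348.84 + 93.24 = $442.08.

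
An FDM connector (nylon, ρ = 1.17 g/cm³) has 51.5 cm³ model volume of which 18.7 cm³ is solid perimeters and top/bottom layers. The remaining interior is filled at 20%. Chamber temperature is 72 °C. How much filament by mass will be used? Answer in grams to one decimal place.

29.6 g

Infill region: 51.5 − 18.7 → 32.8 cm³.
Infill volume: 0.20 × 32.8 → 6.56 cm³.
Total printed volume: 18.7 + 6.56 → 25.26 cm³.
Mass: 25.26 × 1.17 → 29.5542 g.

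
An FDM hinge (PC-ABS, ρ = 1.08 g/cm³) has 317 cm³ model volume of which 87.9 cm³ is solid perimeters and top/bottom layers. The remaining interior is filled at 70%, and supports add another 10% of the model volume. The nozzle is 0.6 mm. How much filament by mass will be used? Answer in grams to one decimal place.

302.4 g

Interior volume = 317 − 87.9, so 229.1 cm³.
Infill volume: 0.70 × 229.1 → 160.37 cm³.
Support = 0.10 × 317, so 31.7 cm³.
Deposited volume: 87.9 + 160.37 + 31.7 → 279.97 cm³.
Mass = 279.97 × 1.08, so 302.3676 g.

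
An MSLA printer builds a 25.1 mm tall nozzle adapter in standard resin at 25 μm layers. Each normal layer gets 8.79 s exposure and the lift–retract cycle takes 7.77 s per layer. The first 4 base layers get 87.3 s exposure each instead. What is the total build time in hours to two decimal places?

Layer count = ceil(25.1 / 0.025) = 1004.
Bottom layers: 4 × (87.3 + 7.77) → 380.28 s.
Normal layers = 1000 × (8.79 + 7.77) = 16560 s.
Sum: 380.28 + 16560 = 16940.28 s → 4.71 hours.

4.71 hours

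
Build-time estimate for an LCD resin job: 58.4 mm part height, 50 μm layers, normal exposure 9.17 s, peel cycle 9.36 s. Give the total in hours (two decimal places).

6.01 hours

Layers = ⌈58.4/0.05⌉ = 1168.
Each layer takes = 9.17 + 9.36 = 18.53 s.
Build time: 1168 × 18.53 s = 21643.04 s, i.e. 6.01 hours.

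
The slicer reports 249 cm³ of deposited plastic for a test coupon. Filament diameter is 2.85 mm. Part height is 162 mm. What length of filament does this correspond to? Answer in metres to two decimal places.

39.03 m

Cross-section of 2.85 mm filament: π·(2.85/2)² = 6.3794 mm².
L = 249000 mm³ / 6.3794 mm² = 39031.88 mm, i.e. 39.03 m.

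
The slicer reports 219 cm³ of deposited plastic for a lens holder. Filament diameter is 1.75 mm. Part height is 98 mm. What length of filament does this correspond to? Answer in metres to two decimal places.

Cross-section of 1.75 mm filament: π·(1.75/2)² = 2.4053 mm².
Length = 219 cm³ / 2.4053 mm² = 219000 / 2.4053 = 91048.93 mm = 91.05 m.

91.05 m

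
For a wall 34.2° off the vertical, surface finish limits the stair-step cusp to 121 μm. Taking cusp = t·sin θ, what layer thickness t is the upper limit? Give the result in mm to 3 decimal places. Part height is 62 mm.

Layer height = cusp / sin(34.2°) = 0.121 / 0.5621 = 0.215 mm.

0.215 mm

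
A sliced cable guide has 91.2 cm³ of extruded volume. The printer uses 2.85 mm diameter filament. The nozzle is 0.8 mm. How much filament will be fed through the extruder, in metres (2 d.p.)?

14.30 m

Cross-section of 2.85 mm filament: π·(2.85/2)² = 6.3794 mm².
L = 91200 mm³ / 6.3794 mm² = 14296.02 mm, i.e. 14.30 m.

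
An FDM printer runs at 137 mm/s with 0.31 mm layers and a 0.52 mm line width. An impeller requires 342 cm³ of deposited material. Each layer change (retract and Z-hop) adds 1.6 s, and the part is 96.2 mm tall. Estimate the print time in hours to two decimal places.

4.44 hours

Bead cross-section: 0.31 × 0.52 → 0.1612 mm².
Total extruded path = 342000/0.1612 = 2121588.1 mm.
Print-move time = 2121588.1 / 137 = 15486 s.
Layers = ⌈96.2/0.31⌉ = 311.
Layer-change overhead: 311 × 1.6 → 497.6 s.
Altogether 15486 + 497.6 = 15983.6 s, i.e. 4.44 hours.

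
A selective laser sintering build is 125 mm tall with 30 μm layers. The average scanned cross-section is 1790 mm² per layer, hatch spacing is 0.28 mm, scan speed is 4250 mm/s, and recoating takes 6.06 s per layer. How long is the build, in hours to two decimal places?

8.76 hours

Layers = ⌈125/0.03⌉ = 4167.
Hatch length per layer = 1790 / 0.28 = 6392.9 mm.
Laser time per layer = 6392.9 / 4250 = 1.5042 s.
Layer cycle: 1.5042 + 6.06 → 7.5642 s.
Build time = 4167 × 7.5642 = 31520.0214 s = 8.76 hours.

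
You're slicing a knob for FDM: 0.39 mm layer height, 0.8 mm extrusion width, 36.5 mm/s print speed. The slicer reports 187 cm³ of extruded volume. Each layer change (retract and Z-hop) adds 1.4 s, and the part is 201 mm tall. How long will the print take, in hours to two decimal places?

4.76 hours

Line area = 0.39 × 0.8 = 0.312 mm².
Path length: 187000 mm³ / 0.312 mm² → 599359 mm.
Time extruding: 599359 / 36.5 → 16420.8 s.
Layer count = ceil(201 / 0.39) = 516.
Layer-change overhead: 516 × 1.4 → 722.4 s.
Altogether 16420.8 + 722.4 = 17143.2 s, i.e. 4.76 hours.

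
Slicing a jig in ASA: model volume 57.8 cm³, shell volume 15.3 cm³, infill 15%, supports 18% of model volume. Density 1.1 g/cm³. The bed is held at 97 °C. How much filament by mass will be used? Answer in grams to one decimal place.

Interior volume = 57.8 − 15.3 = 42.5 cm³.
Infill deposited = 0.15 × 42.5 = 6.375 cm³.
Support = 0.18 × 57.8 = 10.404 cm³.
Deposited volume = 15.3 + 6.375 + 10.404 = 32.079 cm³.
Mass = 32.079 × 1.1 = 35.2869 g.

35.3 g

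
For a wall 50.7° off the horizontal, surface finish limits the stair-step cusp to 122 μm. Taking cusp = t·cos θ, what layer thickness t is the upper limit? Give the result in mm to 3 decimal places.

Layer height = cusp / cos(50.7°) = 0.122 / 0.6334 = 0.193 mm.

0.193 mm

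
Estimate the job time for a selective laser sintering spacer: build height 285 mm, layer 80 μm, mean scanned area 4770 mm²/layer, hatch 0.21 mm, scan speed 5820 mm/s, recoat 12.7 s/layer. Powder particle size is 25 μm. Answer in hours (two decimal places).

Layer count = ceil(285 / 0.08) = 3563.
Scan path per layer: 4770 / 0.21 → 22714.3 mm.
Laser time per layer = 22714.3 / 5820, so 3.9028 s.
Per-layer time = 3.9028 + 12.7 = 16.6028 s.
Total: 3563 × 16.6028 s = 59155.7764 s → 16.43 hours.

16.43 hours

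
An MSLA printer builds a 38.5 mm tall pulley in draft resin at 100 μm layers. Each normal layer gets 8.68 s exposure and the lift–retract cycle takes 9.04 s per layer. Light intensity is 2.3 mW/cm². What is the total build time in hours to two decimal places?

Layer count = ceil(38.5 / 0.1) = 385.
Per-layer time = 8.68 + 9.04 = 17.72 s.
Total = 385 × 17.72 = 6822.2 s = 1.90 hours.

1.90 hours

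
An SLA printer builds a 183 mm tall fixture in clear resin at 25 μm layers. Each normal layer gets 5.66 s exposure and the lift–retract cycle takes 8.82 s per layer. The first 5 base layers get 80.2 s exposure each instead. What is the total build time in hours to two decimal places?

29.55 hours

Number of layers: 183 / 0.025 → 7320 (rounded up).
Burn-in layers: 5 × (80.2 + 8.82) → 445.1 s.
Normal layers: 7315 × (5.66 + 8.82) → 105921.2 s.
Sum: 445.1 + 105921.2 = 106366.3 s → 29.55 hours.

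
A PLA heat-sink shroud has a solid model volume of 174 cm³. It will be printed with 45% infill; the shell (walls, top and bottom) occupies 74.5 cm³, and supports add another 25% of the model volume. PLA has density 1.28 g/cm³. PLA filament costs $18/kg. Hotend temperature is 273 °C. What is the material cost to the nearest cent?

$3.75

Interior volume = 174 − 74.5, so 99.5 cm³.
Deposited infill: 0.45 × 99.5 → 44.775 cm³.
Support = 0.25 × 174, so 43.5 cm³.
Total printed volume = 74.5 + 44.775 + 43.5, so 162.775 cm³.
Mass = 162.775 × 1.28 = 208.352 g.
At $18/kg: 208.352/1000 × 18 = $3.75.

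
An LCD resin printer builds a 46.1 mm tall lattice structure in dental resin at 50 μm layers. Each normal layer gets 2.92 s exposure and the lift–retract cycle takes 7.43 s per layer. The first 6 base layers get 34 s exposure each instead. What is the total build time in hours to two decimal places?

Number of layers: 46.1 / 0.05 → 922 (rounded up).
Burn-in layers: 6 × (34 + 7.43) → 248.58 s.
Regular layers: 916 × (2.92 + 7.43) → 9480.6 s.
Sum: 248.58 + 9480.6 = 9729.18 s → 2.70 hours.

2.70 hours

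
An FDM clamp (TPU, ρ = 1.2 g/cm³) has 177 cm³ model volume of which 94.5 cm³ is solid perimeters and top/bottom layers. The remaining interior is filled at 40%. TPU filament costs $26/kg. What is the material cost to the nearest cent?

$3.98

Interior volume = 177 − 94.5, so 82.5 cm³.
Deposited infill = 0.40 × 82.5 = 33 cm³.
Total printed volume = 94.5 + 33, so 127.5 cm³.
Mass = 127.5 × 1.2 = 153 g.
At $26/kg: 153/1000 × 26 = $3.98.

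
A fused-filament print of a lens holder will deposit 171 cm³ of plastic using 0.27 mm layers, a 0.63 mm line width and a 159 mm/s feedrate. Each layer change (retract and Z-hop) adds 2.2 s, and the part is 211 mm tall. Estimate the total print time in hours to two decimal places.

2.23 hours

Bead cross-section = 0.27 × 0.63, so 0.1701 mm².
Toolpath length = 171 cm³ / 0.1701 mm² = 171000 / 0.1701 = 1005291 mm.
Time extruding = 1005291 / 159, so 6322.6 s.
Layer count = ceil(211 / 0.27) = 782.
Non-print overhead = 782 × 2.2, so 1720.4 s.
Altogether 6322.6 + 1720.4 = 8043 s, i.e. 2.23 hours.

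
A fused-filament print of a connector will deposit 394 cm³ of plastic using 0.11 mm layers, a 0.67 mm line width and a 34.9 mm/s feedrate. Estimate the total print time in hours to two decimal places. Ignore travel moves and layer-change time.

42.55 hours

Extrusion cross-section = 0.11 × 0.67, so 0.0737 mm².
Total extruded path = 394000/0.0737 = 5345997.3 mm.
Extrusion time = 5345997.3 / 34.9, so 153180.4 s.
153180.4 s = 42.55 hours.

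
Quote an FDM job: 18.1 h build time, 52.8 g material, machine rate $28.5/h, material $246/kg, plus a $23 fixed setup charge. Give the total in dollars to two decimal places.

Time charge = 28.5 × 18.1 = $515.85.
Material charge = 246 × 52.8/1000, so $12.9888.
Adding setup: 515.85 + 12.9888 + 23 → 551.8388 ≈ $551.84.

$551.84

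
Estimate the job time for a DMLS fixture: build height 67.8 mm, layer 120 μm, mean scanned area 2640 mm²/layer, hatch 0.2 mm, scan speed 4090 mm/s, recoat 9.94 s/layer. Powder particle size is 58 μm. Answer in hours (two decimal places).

Number of layers: 67.8 / 0.12 → 565 (rounded up).
Scan path per layer = 2640 / 0.2 = 13200 mm.
Per-layer scan time = 13200 / 4090, so 3.2274 s.
Per-layer time = 3.2274 + 9.94 = 13.1674 s.
Build time = 565 × 13.1674 = 7439.581 s = 2.07 hours.

2.07 hours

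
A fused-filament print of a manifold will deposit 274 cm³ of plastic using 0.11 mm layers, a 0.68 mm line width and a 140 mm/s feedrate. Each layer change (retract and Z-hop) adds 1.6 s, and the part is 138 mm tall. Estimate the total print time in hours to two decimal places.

Line area = 0.11 × 0.68 = 0.0748 mm².
Path length: 274000 mm³ / 0.0748 mm² → 3663101.6 mm.
Time extruding: 3663101.6 / 140 → 26165 s.
Layers = ⌈138/0.11⌉ = 1255.
Z-hop total = 1255 × 1.6, so 2008 s.
Total = 26165 + 2008 = 28173 s = 7.83 hours.

7.83 hours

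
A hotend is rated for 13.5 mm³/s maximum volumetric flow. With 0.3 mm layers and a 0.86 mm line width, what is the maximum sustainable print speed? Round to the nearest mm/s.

52 mm/s

Extrusion cross-section = 0.3 × 0.86 = 0.258 mm².
Max speed = 13.5 / 0.258 = 52.33 ≈ 52 mm/s.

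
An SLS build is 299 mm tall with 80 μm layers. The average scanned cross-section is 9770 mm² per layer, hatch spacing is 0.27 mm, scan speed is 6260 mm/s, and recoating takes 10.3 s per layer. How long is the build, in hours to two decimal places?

16.70 hours

Layer count = ceil(299 / 0.08) = 3738.
Scan path per layer = 9770 / 0.27 = 36185.2 mm.
Scan time per layer: 36185.2 / 6260 → 5.7804 s.
Layer cycle: 5.7804 + 10.3 → 16.0804 s.
3738 layers × 16.0804 s/layer = 60108.5352 s, i.e. 16.70 hours.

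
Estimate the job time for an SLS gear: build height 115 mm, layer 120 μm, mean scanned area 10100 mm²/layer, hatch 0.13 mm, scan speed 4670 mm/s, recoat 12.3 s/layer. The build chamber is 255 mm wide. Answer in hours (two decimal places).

7.71 hours

Layers = ⌈115/0.12⌉ = 959.
Scan path per layer: 10100 / 0.13 → 77692.3 mm.
Per-layer scan time = 77692.3 / 4670 = 16.6365 s.
Per-layer time = 16.6365 + 12.3 = 28.9365 s.
Build time = 959 × 28.9365 = 27750.1035 s = 7.71 hours.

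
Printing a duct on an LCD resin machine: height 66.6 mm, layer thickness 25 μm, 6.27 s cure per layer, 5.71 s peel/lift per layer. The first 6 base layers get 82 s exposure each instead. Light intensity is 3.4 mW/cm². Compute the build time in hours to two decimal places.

8.99 hours

Number of layers: 66.6 / 0.025 → 2664 (rounded up).
Burn-in layers = 6 × (82 + 5.71), so 526.26 s.
Remaining layers = 2658 × (6.27 + 5.71), so 31842.84 s.
Total = 526.26 + 31842.84 = 32369.1 s = 8.99 hours.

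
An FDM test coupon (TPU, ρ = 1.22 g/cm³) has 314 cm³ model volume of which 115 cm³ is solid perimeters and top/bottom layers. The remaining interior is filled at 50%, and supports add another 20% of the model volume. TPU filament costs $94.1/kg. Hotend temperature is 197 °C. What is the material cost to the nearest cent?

Infill region = 314 − 115 = 199 cm³.
Infill deposited = 0.50 × 199 = 99.5 cm³.
Support: 0.20 × 314 → 62.8 cm³.
Deposited volume = 115 + 99.5 + 62.8, so 277.3 cm³.
Mass: 277.3 × 1.22 → 338.306 g.
At $94.1/kg: 338.306/1000 × 94.1 = $31.83.

$31.83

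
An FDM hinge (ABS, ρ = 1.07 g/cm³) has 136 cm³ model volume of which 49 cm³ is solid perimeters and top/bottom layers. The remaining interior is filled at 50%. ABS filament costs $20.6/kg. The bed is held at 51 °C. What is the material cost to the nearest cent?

Interior volume = 136 − 49, so 87 cm³.
Deposited infill: 0.50 × 87 → 43.5 cm³.
Total extruded = 49 + 43.5 = 92.5 cm³.
Mass = 92.5 × 1.07 = 98.975 g.
At $20.6/kg: 98.975/1000 × 20.6 = $2.04.

$2.04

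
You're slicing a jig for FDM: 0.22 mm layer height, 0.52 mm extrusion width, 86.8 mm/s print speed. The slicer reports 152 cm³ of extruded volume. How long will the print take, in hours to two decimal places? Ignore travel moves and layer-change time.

4.25 hours

Bead cross-section: 0.22 × 0.52 → 0.1144 mm².
Toolpath length = 152 cm³ / 0.1144 mm² = 152000 / 0.1144 = 1328671.3 mm.
Print-move time: 1328671.3 / 86.8 → 15307.3 s.
In the requested units: 15307.3 s = 4.25 hours.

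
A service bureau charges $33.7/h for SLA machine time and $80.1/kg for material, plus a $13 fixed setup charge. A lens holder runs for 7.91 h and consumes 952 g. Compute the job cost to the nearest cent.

Time charge = 33.7 × 7.91 = $266.567.
Material cost: 80.1 × 952/1000 → $76.2552.
Total = 266.567 + 76.2552 + 13 = 355.8222 ≈ $355.82.

$355.82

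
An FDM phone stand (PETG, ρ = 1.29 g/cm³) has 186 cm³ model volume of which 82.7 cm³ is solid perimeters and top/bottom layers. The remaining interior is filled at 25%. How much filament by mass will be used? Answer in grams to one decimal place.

140.0 g

Interior volume = 186 − 82.7, so 103.3 cm³.
Deposited infill: 0.25 × 103.3 → 25.825 cm³.
Total printed volume: 82.7 + 25.825 → 108.525 cm³.
Mass: 108.525 × 1.29 → 139.99725 g.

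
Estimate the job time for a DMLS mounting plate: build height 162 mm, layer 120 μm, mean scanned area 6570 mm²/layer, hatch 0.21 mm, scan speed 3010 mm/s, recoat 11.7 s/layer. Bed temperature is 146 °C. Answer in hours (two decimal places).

8.29 hours

Layer count = ceil(162 / 0.12) = 1350.
Per-layer scan distance = 6570 / 0.21, so 31285.7 mm.
Laser time per layer = 31285.7 / 3010, so 10.3939 s.
Per-layer time: 10.3939 + 11.7 → 22.0939 s.
1350 layers × 22.0939 s/layer = 29826.765 s, i.e. 8.29 hours.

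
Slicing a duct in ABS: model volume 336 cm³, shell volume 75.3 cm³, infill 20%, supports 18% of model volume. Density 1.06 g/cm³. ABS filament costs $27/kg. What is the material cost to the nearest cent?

$5.38

Volume inside the shell = 336 − 75.3 = 260.7 cm³.
Infill volume = 0.20 × 260.7, so 52.14 cm³.
Support = 0.18 × 336 = 60.48 cm³.
Total printed volume = 75.3 + 52.14 + 60.48 = 187.92 cm³.
Mass = 187.92 × 1.06 = 199.1952 g.
At $27/kg: 199.1952/1000 × 27 = $5.38.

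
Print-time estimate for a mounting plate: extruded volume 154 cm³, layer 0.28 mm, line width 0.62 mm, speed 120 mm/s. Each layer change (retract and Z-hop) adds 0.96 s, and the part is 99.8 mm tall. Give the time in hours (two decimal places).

2.15 hours

Extrusion cross-section: 0.28 × 0.62 → 0.1736 mm².
Toolpath length = 154 cm³ / 0.1736 mm² = 154000 / 0.1736 = 887096.8 mm.
Print-move time = 887096.8 / 120, so 7392.5 s.
Layer count = ceil(99.8 / 0.28) = 357.
Non-print overhead = 357 × 0.96, so 342.72 s.
Altogether 7392.5 + 342.72 = 7735.22 s, i.e. 2.15 hours.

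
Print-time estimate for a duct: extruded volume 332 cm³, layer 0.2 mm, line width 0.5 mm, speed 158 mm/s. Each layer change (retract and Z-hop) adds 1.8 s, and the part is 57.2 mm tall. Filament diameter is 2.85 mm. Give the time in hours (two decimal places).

Line area: 0.2 × 0.5 → 0.1 mm².
Path length: 332000 mm³ / 0.1 mm² → 3320000 mm.
Extrusion time: 3320000 / 158 → 21012.7 s.
Layer count = ceil(57.2 / 0.2) = 286.
Non-print overhead = 286 × 1.8, so 514.8 s.
Total = 21012.7 + 514.8 = 21527.5 s = 5.98 hours.

5.98 hours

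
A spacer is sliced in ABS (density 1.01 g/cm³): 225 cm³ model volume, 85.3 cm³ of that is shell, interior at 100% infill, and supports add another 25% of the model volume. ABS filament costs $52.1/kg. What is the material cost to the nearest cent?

Volume inside the shell = 225 − 85.3 = 139.7 cm³.
Infill deposited = 1.00 × 139.7, so 139.7 cm³.
Support = 0.25 × 225 = 56.25 cm³.
Total printed volume = 85.3 + 139.7 + 56.25, so 281.25 cm³.
Mass = 281.25 × 1.01, so 284.0625 g.
Cost = 284.0625 g / 1000 × $52.1/kg = $14.80.

$14.80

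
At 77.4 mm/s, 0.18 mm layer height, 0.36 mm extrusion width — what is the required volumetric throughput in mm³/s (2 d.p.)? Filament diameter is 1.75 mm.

A = 0.18 × 0.36, so 0.0648 mm².
Q = v·A = 77.4 × 0.0648 = 5.02 mm³/s.

5.02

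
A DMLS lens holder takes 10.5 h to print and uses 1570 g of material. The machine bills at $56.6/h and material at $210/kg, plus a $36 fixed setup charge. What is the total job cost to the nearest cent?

$960.00

Machine-time cost = 56.6 × 10.5, so $594.30.
Material cost: 210 × 1570/1000 → $329.70.
Total = 594.30 + 329.70 + 36 = $960.00.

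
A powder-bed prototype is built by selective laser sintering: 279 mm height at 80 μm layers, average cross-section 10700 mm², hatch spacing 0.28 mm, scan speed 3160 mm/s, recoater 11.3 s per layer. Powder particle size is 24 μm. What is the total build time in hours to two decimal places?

Number of layers: 279 / 0.08 → 3488 (rounded up).
Scan path per layer = 10700 / 0.28, so 38214.3 mm.
Per-layer scan time: 38214.3 / 3160 → 12.0931 s.
Layer cycle: 12.0931 + 11.3 → 23.3931 s.
Total: 3488 × 23.3931 s = 81595.1328 s → 22.67 hours.

22.67 hours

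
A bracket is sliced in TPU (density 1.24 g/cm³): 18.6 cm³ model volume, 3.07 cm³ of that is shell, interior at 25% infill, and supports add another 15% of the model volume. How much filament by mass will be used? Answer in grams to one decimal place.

Interior volume: 18.6 − 3.07 → 15.53 cm³.
Deposited infill = 0.25 × 15.53 = 3.8825 cm³.
Support = 0.15 × 18.6 = 2.79 cm³.
Total printed volume = 3.07 + 3.8825 + 2.79, so 9.7425 cm³.
Mass = 9.7425 × 1.24 = 12.0807 g.

12.1 g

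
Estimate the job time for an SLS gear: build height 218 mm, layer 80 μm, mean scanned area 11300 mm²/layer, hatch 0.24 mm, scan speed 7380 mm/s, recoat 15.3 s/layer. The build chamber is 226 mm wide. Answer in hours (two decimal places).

Layer count = ceil(218 / 0.08) = 2725.
Hatch length per layer = 11300 / 0.24 = 47083.3 mm.
Scan time per layer: 47083.3 / 7380 → 6.3799 s.
Time per layer: 6.3799 + 15.3 → 21.6799 s.
Total: 2725 × 21.6799 s = 59077.7275 s → 16.41 hours.

16.41 hours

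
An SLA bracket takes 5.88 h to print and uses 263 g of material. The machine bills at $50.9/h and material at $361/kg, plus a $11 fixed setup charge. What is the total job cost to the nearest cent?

Machine-time cost: 50.9 × 5.88 → $299.292.
Feedstock cost = 361 × 263/1000, so $94.943.
Total = 299.292 + 94.943 + 11 = 405.235 ≈ $405.24.

$405.24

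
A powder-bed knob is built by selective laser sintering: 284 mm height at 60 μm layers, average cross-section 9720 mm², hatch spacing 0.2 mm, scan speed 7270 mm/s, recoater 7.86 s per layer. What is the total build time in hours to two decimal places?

Number of layers: 284 / 0.06 → 4734 (rounded up).
Scan path per layer = 9720 / 0.2 = 48600 mm.
Per-layer scan time = 48600 / 7270, so 6.685 s.
Layer cycle = 6.685 + 7.86, so 14.545 s.
4734 layers × 14.545 s/layer = 68856.03 s, i.e. 19.13 hours.

19.13 hours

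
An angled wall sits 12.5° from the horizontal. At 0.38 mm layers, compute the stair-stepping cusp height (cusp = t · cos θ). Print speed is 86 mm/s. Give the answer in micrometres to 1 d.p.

371.0 μm

cos(12.5°) = 0.9763, so cusp = 0.38 × 0.9763 = 0.370994 mm → 371.0 μm.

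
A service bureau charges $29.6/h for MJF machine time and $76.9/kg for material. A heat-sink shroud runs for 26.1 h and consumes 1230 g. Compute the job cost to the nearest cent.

$867.15

Time charge = 29.6 × 26.1, so $772.56.
Material cost: 76.9 × 1230/1000 → $94.587.
Job cost: 772.56 + 94.587 = 867.147 ≈ $867.15.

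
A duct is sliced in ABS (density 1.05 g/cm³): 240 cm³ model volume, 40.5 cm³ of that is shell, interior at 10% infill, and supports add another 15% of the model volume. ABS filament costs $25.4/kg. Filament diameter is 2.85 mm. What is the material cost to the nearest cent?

$2.57

Interior volume = 240 − 40.5, so 199.5 cm³.
Infill deposited: 0.10 × 199.5 → 19.95 cm³.
Support: 0.15 × 240 → 36 cm³.
Total printed volume: 40.5 + 19.95 + 36 → 96.45 cm³.
Mass = 96.45 × 1.05 = 101.2725 g.
At $25.4/kg: 101.2725/1000 × 25.4 = $2.57.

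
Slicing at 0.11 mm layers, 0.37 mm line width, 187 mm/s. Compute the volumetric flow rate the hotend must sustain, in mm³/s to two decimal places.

Bead cross-section: 0.11 × 0.37 → 0.0407 mm².
Q = v·A = 187 × 0.0407 = 7.61 mm³/s.

7.61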